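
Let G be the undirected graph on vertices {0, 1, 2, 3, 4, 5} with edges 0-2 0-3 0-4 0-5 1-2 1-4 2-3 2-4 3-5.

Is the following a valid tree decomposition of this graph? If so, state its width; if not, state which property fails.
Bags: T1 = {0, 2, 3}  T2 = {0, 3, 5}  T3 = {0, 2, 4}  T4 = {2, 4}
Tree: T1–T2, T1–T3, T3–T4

A tree decomposition must satisfy three properties: every vertex lies in some bag; for every edge, both endpoints lie together in some bag; and for every vertex, the bags containing it form a connected subtree. Here vertex 1 appears in no bag, so the decomposition is invalid.

No — vertex 1 appears in no bag.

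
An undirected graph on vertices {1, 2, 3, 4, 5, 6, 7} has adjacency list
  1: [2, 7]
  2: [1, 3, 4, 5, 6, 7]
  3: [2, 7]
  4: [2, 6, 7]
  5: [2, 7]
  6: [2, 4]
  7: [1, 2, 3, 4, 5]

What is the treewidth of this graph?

A width-2 tree decomposition is:
Bags: B1 = {2, 4, 7}  B2 = {1, 2, 7}  B3 = {2, 5, 7}  B4 = {2, 3, 7}  B5 = {2, 4, 6}
Tree: B1–B2, B2–B3, B3–B4, B1–B5
The largest bag has 3 vertices, giving width 2; this decomposition certifies tw(G) ≤ 2. For the lower bound, the 3 vertices {2, 4, 6} are pairwise adjacent, and any tree decomposition puts a clique entirely inside one bag — forcing width ≥ 2. Combining the bounds, tw(G) = 2.

2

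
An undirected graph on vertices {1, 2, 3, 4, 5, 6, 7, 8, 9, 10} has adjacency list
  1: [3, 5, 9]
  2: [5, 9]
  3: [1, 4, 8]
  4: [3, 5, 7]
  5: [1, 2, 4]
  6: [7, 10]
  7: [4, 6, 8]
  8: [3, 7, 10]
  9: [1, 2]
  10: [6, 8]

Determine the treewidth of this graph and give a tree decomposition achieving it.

The largest bag has 3 vertices, giving width 2; this decomposition certifies tw(G) ≤ 2. The edges 2–9–1–5–2 form a cycle, so G is not a tree and its treewidth is at least 2. Hence tw(G) = 2 exactly.

Treewidth 2.
Bags: B1 = {2, 5, 9}  B2 = {1, 5, 9}  B3 = {1, 4, 5}  B4 = {1, 3, 4}  B5 = {3, 4, 7}  B6 = {3, 7, 8}  B7 = {6, 7, 8}  B8 = {6, 8, 10}
Tree: B1–B2, B2–B3, B3–B4, B4–B5, B5–B6, B6–B7, B7–B8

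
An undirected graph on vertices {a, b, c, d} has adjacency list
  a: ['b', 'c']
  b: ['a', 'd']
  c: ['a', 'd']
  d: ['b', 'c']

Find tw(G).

2

A width-2 tree decomposition is:
Bags: B1 = {a, b, c}  B2 = {b, c, d}
Tree: B1–B2
The largest bag has 3 vertices, giving width 2; this decomposition certifies tw(G) ≤ 2. For the lower bound, G contains the cycle c–a–b–d–c, so G is not a forest; only forests have treewidth ≤ 1, hence tw(G) ≥ 2. Hence tw(G) = 2 exactly.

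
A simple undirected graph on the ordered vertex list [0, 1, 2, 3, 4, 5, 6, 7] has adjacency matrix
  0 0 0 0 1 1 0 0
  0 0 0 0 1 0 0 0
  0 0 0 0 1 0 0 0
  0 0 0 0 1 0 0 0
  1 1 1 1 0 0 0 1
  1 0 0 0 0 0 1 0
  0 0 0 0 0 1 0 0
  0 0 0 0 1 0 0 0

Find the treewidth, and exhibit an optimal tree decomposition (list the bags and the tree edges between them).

Each bag holds 2 vertices, so the decomposition has width 1, which upper-bounds the treewidth. G has an edge, so its treewidth is at least 1. Combining the bounds, tw(G) = 1.

Treewidth 1.
Bags: B1 = {2, 4}  B2 = {0, 4}  B3 = {4, 7}  B4 = {3, 4}  B5 = {0, 5}  B6 = {5, 6}  B7 = {1, 4}
Tree: B1–B2, B1–B3, B2–B4, B2–B5, B5–B6, B1–B7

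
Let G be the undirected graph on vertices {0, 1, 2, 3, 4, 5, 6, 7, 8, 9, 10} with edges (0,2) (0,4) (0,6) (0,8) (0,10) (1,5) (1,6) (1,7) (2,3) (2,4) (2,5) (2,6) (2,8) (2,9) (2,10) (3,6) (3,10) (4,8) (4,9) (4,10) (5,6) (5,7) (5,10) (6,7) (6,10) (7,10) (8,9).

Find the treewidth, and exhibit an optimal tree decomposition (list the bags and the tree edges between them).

Treewidth 3.
One optimal decomposition is:
Bags: B1 = {0, 2, 6, 10}  B2 = {0, 2, 4, 10}  B3 = {0, 2, 4, 8}  B4 = {2, 3, 6, 10}  B5 = {2, 5, 6, 10}  B6 = {5, 6, 7, 10}  B7 = {2, 4, 8, 9}  B8 = {1, 5, 6, 7}
Tree: B1–B2, B2–B3, B1–B4, B1–B5, B5–B6, B3–B7, B6–B8

Each bag holds 4 vertices, so the decomposition has width 3, which upper-bounds the treewidth. Conversely, {1, 5, 6, 7} is a clique of size 4, and the vertices of any clique must share a bag in every tree decomposition; so some bag has ≥ 4 vertices and tw(G) ≥ 3. The upper and lower bounds meet at 3, so that is the treewidth.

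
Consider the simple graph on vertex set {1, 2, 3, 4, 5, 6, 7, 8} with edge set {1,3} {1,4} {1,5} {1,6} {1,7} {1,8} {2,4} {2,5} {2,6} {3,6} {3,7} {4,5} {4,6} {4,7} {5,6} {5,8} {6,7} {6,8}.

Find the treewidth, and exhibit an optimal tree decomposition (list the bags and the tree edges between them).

Every bag has size at most 4, so the width is 4 − 1 = 3 and tw(G) ≤ 3. On the other hand G contains the 4-clique {1, 5, 6, 8}. A clique must lie in a single bag of any decomposition, so no decomposition can have width below 3. Therefore the treewidth is 3.

Treewidth 3.
One optimal decomposition is:
Bags: B1 = {1, 4, 6, 7}  B2 = {1, 4, 5, 6}  B3 = {2, 4, 5, 6}  B4 = {1, 5, 6, 8}  B5 = {1, 3, 6, 7}
Tree: B1–B2, B2–B3, B2–B4, B1–B5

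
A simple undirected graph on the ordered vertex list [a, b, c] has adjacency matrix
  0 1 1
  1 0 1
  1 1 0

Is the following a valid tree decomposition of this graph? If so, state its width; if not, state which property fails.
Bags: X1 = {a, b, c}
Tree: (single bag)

Yes; width 2.

Vertex coverage: the bags together contain {a, b, c}, the full vertex set. Edge coverage: each edge of G has both endpoints in at least one bag. Running intersection: for every vertex, the bags containing it form a connected subtree. All three properties hold, so this is a valid tree decomposition of width max|bag| − 1 = 2, and hence tw(G) ≤ 2.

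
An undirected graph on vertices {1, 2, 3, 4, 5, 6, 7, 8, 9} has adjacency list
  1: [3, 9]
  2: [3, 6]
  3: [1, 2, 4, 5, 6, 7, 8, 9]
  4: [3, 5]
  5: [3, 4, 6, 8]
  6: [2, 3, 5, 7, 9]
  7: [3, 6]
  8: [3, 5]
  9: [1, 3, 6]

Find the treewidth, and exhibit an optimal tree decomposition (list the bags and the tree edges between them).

The largest bag has 3 vertices, giving width 2; this decomposition certifies tw(G) ≤ 2. For the lower bound, the 3 vertices {3, 5, 8} are pairwise adjacent, and any tree decomposition puts a clique entirely inside one bag — forcing width ≥ 2. Hence tw(G) = 2 exactly.

Treewidth 2.
Bags: B1 = {3, 5, 6}  B2 = {3, 6, 9}  B3 = {3, 4, 5}  B4 = {3, 6, 7}  B5 = {2, 3, 6}  B6 = {3, 5, 8}  B7 = {1, 3, 9}
Tree: B1–B2, B1–B3, B2–B4, B2–B5, B1–B6, B2–B7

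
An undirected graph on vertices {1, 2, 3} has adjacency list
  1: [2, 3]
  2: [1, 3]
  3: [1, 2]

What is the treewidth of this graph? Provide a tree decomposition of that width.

With just one bag of size 3, the width is 3 − 1 = 2, so tw(G) ≤ 2. Conversely, {1, 2, 3} is a clique of size 3, and the vertices of any clique must share a bag in every tree decomposition; so some bag has ≥ 3 vertices and tw(G) ≥ 2. Hence tw(G) = 2 exactly.

Treewidth 2.
One optimal decomposition is:
Bags: B1 = {1, 2, 3}
Tree: (single bag)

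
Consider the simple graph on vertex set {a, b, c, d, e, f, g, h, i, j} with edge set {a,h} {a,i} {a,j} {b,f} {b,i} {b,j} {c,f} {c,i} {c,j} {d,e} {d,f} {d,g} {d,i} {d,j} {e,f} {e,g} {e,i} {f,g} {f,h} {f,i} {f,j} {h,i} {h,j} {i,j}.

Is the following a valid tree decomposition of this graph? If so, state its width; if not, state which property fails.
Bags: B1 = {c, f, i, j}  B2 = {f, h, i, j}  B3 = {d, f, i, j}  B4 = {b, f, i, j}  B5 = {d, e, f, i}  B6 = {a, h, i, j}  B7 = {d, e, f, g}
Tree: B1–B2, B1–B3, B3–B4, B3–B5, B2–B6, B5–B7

Yes; width 3.

Checking the three conditions: (i) the bags cover all of {a, b, c, d, e, f, g, h, i, j}; (ii) for each edge, some bag contains both endpoints; (iii) the bags containing any fixed vertex form a subtree. All hold, so the decomposition is valid with width 4 − 1 = 3.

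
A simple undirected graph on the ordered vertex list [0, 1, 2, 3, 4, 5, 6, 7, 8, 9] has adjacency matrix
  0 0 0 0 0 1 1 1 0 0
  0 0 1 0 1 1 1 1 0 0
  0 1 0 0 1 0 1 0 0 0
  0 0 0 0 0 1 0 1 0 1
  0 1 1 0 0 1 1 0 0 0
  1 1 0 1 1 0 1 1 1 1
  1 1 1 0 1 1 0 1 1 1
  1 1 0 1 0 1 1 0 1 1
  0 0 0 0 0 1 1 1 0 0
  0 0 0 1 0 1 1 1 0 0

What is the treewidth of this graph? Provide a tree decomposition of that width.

Treewidth 3.
One such decomposition:
Bags: B1 = {1, 5, 6, 7}  B2 = {0, 5, 6, 7}  B3 = {5, 6, 7, 9}  B4 = {3, 5, 7, 9}  B5 = {1, 4, 5, 6}  B6 = {1, 2, 4, 6}  B7 = {5, 6, 7, 8}
Tree: B1–B2, B2–B3, B3–B4, B1–B5, B5–B6, B2–B7

The largest bag has 4 vertices, giving width 3; this decomposition certifies tw(G) ≤ 3. Conversely, {1, 2, 4, 6} is a clique of size 4, and the vertices of any clique must share a bag in every tree decomposition; so some bag has ≥ 4 vertices and tw(G) ≥ 3. The upper and lower bounds meet at 3, so that is the treewidth.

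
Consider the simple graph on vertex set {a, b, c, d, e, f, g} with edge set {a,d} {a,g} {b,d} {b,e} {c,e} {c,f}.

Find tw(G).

1

A width-1 tree decomposition is:
Bags: B1 = {c, f}  B2 = {c, e}  B3 = {b, e}  B4 = {b, d}  B5 = {a, d}  B6 = {a, g}
Tree: B1–B2, B2–B3, B3–B4, B4–B5, B5–B6
Each bag holds 2 vertices, so the decomposition has width 1, which upper-bounds the treewidth. G has an edge, so its treewidth is at least 1. Therefore the treewidth is 1.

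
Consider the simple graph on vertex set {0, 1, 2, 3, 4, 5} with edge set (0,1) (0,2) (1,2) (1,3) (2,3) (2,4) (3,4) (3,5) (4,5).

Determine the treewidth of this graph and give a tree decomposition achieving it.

The largest bag has 3 vertices, giving width 2; this decomposition certifies tw(G) ≤ 2. On the other hand G contains the 3-clique {0, 1, 2}. A clique must lie in a single bag of any decomposition, so no decomposition can have width below 2. The upper and lower bounds meet at 2, so that is the treewidth.

Treewidth 2.
Bags: B1 = {0, 1, 2}  B2 = {1, 2, 3}  B3 = {2, 3, 4}  B4 = {3, 4, 5}
Tree: B1–B2, B2–B3, B3–B4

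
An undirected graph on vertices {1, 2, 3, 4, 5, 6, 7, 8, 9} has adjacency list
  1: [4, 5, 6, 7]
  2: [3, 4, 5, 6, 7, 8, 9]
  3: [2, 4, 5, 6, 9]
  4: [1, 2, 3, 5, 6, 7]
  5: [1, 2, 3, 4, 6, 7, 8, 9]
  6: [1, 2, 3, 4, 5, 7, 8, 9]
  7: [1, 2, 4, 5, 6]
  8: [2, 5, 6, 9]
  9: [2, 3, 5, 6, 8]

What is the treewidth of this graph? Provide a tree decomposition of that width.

Each bag holds 5 vertices, so the decomposition has width 4, which upper-bounds the treewidth. Conversely, {1, 4, 5, 6, 7} is a clique of size 5, and the vertices of any clique must share a bag in every tree decomposition; so some bag has ≥ 5 vertices and tw(G) ≥ 4. Hence tw(G) = 4 exactly.

Treewidth 4.
One such decomposition:
Bags: B1 = {2, 4, 5, 6, 7}  B2 = {2, 3, 4, 5, 6}  B3 = {1, 4, 5, 6, 7}  B4 = {2, 3, 5, 6, 9}  B5 = {2, 5, 6, 8, 9}
Tree: B1–B2, B1–B3, B2–B4, B4–B5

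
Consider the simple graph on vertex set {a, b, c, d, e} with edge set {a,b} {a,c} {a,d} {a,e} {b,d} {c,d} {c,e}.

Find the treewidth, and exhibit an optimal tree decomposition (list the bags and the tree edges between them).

Treewidth 2.
One such decomposition:
Bags: B1 = {a, c, e}  B2 = {a, c, d}  B3 = {a, b, d}
Tree: B1–B2, B2–B3

The largest bag has 3 vertices, giving width 2; this decomposition certifies tw(G) ≤ 2. For the lower bound, the 3 vertices {a, c, d} are pairwise adjacent, and any tree decomposition puts a clique entirely inside one bag — forcing width ≥ 2. The upper and lower bounds meet at 2, so that is the treewidth.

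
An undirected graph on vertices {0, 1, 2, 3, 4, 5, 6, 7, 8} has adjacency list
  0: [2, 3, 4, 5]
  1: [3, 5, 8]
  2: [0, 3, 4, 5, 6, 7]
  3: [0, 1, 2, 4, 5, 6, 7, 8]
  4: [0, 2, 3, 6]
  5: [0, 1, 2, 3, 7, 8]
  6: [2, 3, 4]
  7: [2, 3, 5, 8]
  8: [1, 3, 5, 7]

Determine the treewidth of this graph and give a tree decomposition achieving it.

Treewidth 3.
One optimal decomposition is:
Bags: B1 = {2, 3, 5, 7}  B2 = {0, 2, 3, 5}  B3 = {0, 2, 3, 4}  B4 = {3, 5, 7, 8}  B5 = {1, 3, 5, 8}  B6 = {2, 3, 4, 6}
Tree: B1–B2, B2–B3, B1–B4, B4–B5, B3–B6

Each bag holds 4 vertices, so the decomposition has width 3, which upper-bounds the treewidth. On the other hand G contains the 4-clique {1, 3, 5, 8}. A clique must lie in a single bag of any decomposition, so no decomposition can have width below 3. The upper and lower bounds meet at 3, so that is the treewidth.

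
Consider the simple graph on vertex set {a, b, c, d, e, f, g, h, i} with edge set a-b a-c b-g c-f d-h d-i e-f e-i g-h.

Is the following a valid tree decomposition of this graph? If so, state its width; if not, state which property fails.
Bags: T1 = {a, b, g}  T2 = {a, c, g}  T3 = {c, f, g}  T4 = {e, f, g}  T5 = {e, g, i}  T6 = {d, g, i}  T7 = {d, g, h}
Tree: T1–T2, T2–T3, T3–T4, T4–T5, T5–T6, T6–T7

Checking the three conditions: (i) the bags cover all of {a, b, c, d, e, f, g, h, i}; (ii) for each edge, some bag contains both endpoints; (iii) the bags containing any fixed vertex form a subtree. All hold, so the decomposition is valid with width 3 − 1 = 2.

Yes; width 2.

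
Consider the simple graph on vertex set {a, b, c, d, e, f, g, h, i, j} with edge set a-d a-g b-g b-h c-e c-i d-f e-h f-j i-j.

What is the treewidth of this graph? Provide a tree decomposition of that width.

Treewidth 2.
Bags: B1 = {a, d, g}  B2 = {b, d, g}  B3 = {b, d, h}  B4 = {d, e, h}  B5 = {c, d, e}  B6 = {c, d, i}  B7 = {d, i, j}  B8 = {d, f, j}
Tree: B1–B2, B2–B3, B3–B4, B4–B5, B5–B6, B6–B7, B7–B8

Each bag holds 3 vertices, so the decomposition has width 2, which upper-bounds the treewidth. The edges d–a–g–b–h–e–c–i–j–f–d form a cycle, so G is not a tree and its treewidth is at least 2. Therefore the treewidth is 2.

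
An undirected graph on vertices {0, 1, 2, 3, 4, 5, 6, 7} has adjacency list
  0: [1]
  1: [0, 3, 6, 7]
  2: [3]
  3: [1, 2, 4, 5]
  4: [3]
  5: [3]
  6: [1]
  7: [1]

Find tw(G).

1

A width-1 tree decomposition is:
Bags: B1 = {1, 6}  B2 = {1, 7}  B3 = {0, 1}  B4 = {1, 3}  B5 = {3, 4}  B6 = {2, 3}  B7 = {3, 5}
Tree: B1–B2, B2–B3, B1–B4, B4–B5, B5–B6, B4–B7
Each bag holds 2 vertices, so the decomposition has width 1, which upper-bounds the treewidth. Any graph with an edge has treewidth ≥ 1, and G has the edge 6–1. Therefore the treewidth is 1.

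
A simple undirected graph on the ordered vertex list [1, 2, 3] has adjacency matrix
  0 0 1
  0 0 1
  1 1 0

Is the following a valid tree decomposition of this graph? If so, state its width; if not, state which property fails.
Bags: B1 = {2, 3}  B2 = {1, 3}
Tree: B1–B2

Checking the three conditions: (i) the bags cover all of {1, 2, 3}; (ii) for each edge, some bag contains both endpoints; (iii) the bags containing any fixed vertex form a subtree. All hold, so the decomposition is valid with width 2 − 1 = 1.

Yes; width 1.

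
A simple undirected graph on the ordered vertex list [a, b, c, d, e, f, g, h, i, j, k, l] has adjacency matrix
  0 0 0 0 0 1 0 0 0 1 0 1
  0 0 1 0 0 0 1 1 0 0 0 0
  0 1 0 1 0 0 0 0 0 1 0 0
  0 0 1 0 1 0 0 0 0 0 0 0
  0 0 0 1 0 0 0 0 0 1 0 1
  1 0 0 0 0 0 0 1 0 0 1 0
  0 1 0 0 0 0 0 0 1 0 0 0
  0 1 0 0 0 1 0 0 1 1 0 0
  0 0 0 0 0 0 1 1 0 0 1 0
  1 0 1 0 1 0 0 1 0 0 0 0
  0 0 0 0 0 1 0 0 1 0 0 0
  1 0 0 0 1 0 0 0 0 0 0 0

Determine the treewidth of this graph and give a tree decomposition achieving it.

Treewidth 3.
One optimal decomposition is:
Bags: B1 = {b, g, i, k}  B2 = {b, h, i, k}  B3 = {b, f, h, k}  B4 = {b, c, f, h}  B5 = {c, f, h, j}  B6 = {a, c, f, j}  B7 = {a, c, d, j}  B8 = {a, d, e, j}  B9 = {a, d, e, l}
Tree: B1–B2, B2–B3, B3–B4, B4–B5, B5–B6, B6–B7, B7–B8, B8–B9

The largest bag has 4 vertices, giving width 3; this decomposition certifies tw(G) ≤ 3. For the lower bound: the 4 vertex sets {g,i,k}, {b}, {h}, {a,c,f,j} are disjoint, each induces a connected subgraph, and every pair is joined by at least one edge of G. Contracting each set to a single vertex therefore yields K_{4} as a minor, and since treewidth is minor-monotone, tw(G) ≥ tw(K_{4}) = 3. Combining the bounds, tw(G) = 3.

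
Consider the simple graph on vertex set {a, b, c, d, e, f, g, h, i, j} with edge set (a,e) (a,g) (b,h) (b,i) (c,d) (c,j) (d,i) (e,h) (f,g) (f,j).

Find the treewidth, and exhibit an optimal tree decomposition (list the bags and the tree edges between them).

Treewidth 2.
One optimal decomposition is:
Bags: B1 = {a, f, g}  B2 = {a, e, f}  B3 = {e, f, h}  B4 = {b, f, h}  B5 = {b, f, i}  B6 = {d, f, i}  B7 = {c, d, f}  B8 = {c, f, j}
Tree: B1–B2, B2–B3, B3–B4, B4–B5, B5–B6, B6–B7, B7–B8

The largest bag has 3 vertices, giving width 2; this decomposition certifies tw(G) ≤ 2. For the lower bound, G contains the cycle f–g–a–e–h–b–i–d–c–j–f, so G is not a forest; only forests have treewidth ≤ 1, hence tw(G) ≥ 2. Therefore the treewidth is 2.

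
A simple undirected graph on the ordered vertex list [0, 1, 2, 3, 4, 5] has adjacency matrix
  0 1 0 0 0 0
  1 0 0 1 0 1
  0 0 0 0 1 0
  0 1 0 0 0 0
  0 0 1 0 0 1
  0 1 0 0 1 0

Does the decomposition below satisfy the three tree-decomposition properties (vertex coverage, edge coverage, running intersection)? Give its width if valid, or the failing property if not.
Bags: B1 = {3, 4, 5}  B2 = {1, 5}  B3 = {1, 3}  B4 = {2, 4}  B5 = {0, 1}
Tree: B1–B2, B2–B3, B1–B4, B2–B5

A tree decomposition must satisfy three properties: every vertex lies in some bag; for every edge, both endpoints lie together in some bag; and for every vertex, the bags containing it form a connected subtree. Here bags containing vertex 3 are not connected in the tree, so the decomposition is invalid.

No — bags containing vertex 3 are not connected in the tree.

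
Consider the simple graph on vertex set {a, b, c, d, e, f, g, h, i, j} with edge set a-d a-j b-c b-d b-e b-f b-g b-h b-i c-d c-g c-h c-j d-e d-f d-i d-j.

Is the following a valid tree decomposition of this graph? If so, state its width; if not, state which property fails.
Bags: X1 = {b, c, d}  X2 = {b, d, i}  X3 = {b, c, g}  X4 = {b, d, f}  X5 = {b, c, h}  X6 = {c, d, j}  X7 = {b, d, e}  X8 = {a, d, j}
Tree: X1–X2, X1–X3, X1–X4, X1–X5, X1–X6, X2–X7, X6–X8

Vertex coverage: the bags together contain {a, b, c, d, e, f, g, h, i, j}, the full vertex set. Edge coverage: each edge of G has both endpoints in at least one bag. Running intersection: for every vertex, the bags containing it form a connected subtree. All three properties hold, so this is a valid tree decomposition of width max|bag| − 1 = 2, and hence tw(G) ≤ 2.

Yes; width 2.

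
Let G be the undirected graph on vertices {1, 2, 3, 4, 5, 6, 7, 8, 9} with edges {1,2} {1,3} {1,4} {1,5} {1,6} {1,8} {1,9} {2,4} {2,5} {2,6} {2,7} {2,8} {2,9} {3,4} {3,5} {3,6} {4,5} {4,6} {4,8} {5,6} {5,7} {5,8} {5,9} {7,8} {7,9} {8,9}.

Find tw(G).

4

A width-4 tree decomposition is:
Bags: B1 = {1, 2, 4, 5, 8}  B2 = {1, 2, 4, 5, 6}  B3 = {1, 2, 5, 8, 9}  B4 = {1, 3, 4, 5, 6}  B5 = {2, 5, 7, 8, 9}
Tree: B1–B2, B1–B3, B2–B4, B3–B5
The largest bag has 5 vertices, giving width 4; this decomposition certifies tw(G) ≤ 4. Conversely, {1, 2, 5, 8, 9} is a clique of size 5, and the vertices of any clique must share a bag in every tree decomposition; so some bag has ≥ 5 vertices and tw(G) ≥ 4. Combining the bounds, tw(G) = 4.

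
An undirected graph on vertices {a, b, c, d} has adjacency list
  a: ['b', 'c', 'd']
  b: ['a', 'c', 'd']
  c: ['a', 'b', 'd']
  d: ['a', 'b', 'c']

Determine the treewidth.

A width-3 tree decomposition is:
Bags: B1 = {a, b, c, d}
Tree: (single bag)
With just one bag of size 4, the width is 4 − 1 = 3, so tw(G) ≤ 3. On the other hand G contains the 4-clique {a, b, c, d}. A clique must lie in a single bag of any decomposition, so no decomposition can have width below 3. Hence tw(G) = 3 exactly.

3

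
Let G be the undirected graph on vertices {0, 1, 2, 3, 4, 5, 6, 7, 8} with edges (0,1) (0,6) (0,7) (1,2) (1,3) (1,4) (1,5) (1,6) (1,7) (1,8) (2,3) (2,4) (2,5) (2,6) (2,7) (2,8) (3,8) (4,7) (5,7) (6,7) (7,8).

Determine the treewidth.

3

A width-3 tree decomposition is:
Bags: B1 = {1, 2, 7, 8}  B2 = {1, 2, 6, 7}  B3 = {0, 1, 6, 7}  B4 = {1, 2, 4, 7}  B5 = {1, 2, 3, 8}  B6 = {1, 2, 5, 7}
Tree: B1–B2, B2–B3, B1–B4, B1–B5, B2–B6
Each bag holds 4 vertices, so the decomposition has width 3, which upper-bounds the treewidth. For the lower bound, the 4 vertices {0, 1, 6, 7} are pairwise adjacent, and any tree decomposition puts a clique entirely inside one bag — forcing width ≥ 3. Therefore the treewidth is 3.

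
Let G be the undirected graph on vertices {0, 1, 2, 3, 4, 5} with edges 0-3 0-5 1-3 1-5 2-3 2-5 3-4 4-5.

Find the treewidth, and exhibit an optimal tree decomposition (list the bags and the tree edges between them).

Treewidth 2.
One such decomposition:
Bags: B1 = {3, 4, 5}  B2 = {2, 3, 5}  B3 = {0, 3, 5}  B4 = {1, 3, 5}
Tree: B1–B2, B2–B3, B3–B4

Each bag holds 3 vertices, so the decomposition has width 2, which upper-bounds the treewidth. The edges 3–4–5–2–3 form a cycle, so G is not a tree and its treewidth is at least 2. The upper and lower bounds meet at 2, so that is the treewidth.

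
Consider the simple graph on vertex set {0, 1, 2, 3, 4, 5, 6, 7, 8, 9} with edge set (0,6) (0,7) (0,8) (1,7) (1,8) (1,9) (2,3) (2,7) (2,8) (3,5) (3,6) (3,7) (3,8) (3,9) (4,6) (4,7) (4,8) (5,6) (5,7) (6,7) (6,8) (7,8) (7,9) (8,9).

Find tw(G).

A width-3 tree decomposition is:
Bags: B1 = {3, 7, 8, 9}  B2 = {1, 7, 8, 9}  B3 = {3, 6, 7, 8}  B4 = {4, 6, 7, 8}  B5 = {0, 6, 7, 8}  B6 = {3, 5, 6, 7}  B7 = {2, 3, 7, 8}
Tree: B1–B2, B1–B3, B3–B4, B4–B5, B3–B6, B3–B7
The largest bag has 4 vertices, giving width 3; this decomposition certifies tw(G) ≤ 3. On the other hand G contains the 4-clique {0, 6, 7, 8}. A clique must lie in a single bag of any decomposition, so no decomposition can have width below 3. Therefore the treewidth is 3.

3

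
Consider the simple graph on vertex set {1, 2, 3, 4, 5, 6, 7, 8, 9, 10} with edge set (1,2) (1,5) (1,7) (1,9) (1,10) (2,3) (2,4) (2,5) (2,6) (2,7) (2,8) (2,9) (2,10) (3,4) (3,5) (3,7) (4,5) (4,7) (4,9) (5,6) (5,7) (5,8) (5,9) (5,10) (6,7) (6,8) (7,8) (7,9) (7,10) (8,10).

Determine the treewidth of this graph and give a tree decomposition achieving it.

Each bag holds 5 vertices, so the decomposition has width 4, which upper-bounds the treewidth. On the other hand G contains the 5-clique {1, 2, 5, 7, 9}. A clique must lie in a single bag of any decomposition, so no decomposition can have width below 4. The upper and lower bounds meet at 4, so that is the treewidth.

Treewidth 4.
One optimal decomposition is:
Bags: B1 = {2, 4, 5, 7, 9}  B2 = {1, 2, 5, 7, 9}  B3 = {1, 2, 5, 7, 10}  B4 = {2, 3, 4, 5, 7}  B5 = {2, 5, 7, 8, 10}  B6 = {2, 5, 6, 7, 8}
Tree: B1–B2, B2–B3, B1–B4, B3–B5, B5–B6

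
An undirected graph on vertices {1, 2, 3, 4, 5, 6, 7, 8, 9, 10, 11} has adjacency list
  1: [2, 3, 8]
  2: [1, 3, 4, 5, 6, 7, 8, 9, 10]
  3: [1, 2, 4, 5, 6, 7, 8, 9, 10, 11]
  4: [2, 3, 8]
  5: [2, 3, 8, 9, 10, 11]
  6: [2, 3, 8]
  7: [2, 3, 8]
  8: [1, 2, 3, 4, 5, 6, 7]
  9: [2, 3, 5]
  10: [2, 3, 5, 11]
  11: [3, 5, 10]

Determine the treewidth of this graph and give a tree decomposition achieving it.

Treewidth 3.
One optimal decomposition is:
Bags: B1 = {2, 3, 5, 8}  B2 = {2, 3, 5, 10}  B3 = {2, 3, 7, 8}  B4 = {2, 3, 4, 8}  B5 = {2, 3, 5, 9}  B6 = {2, 3, 6, 8}  B7 = {3, 5, 10, 11}  B8 = {1, 2, 3, 8}
Tree: B1–B2, B1–B3, B3–B4, B2–B5, B1–B6, B2–B7, B6–B8

The largest bag has 4 vertices, giving width 3; this decomposition certifies tw(G) ≤ 3. Conversely, {1, 2, 3, 8} is a clique of size 4, and the vertices of any clique must share a bag in every tree decomposition; so some bag has ≥ 4 vertices and tw(G) ≥ 3. Hence tw(G) = 3 exactly.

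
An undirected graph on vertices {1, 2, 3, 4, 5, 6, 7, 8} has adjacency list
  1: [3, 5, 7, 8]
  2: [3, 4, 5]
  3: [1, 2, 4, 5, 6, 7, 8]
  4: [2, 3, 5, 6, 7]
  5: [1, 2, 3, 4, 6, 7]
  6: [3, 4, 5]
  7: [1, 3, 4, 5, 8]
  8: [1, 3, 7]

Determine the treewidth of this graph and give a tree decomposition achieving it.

Treewidth 3.
Bags: B1 = {1, 3, 5, 7}  B2 = {3, 4, 5, 7}  B3 = {2, 3, 4, 5}  B4 = {1, 3, 7, 8}  B5 = {3, 4, 5, 6}
Tree: B1–B2, B2–B3, B1–B4, B3–B5

Each bag holds 4 vertices, so the decomposition has width 3, which upper-bounds the treewidth. On the other hand G contains the 4-clique {1, 3, 7, 8}. A clique must lie in a single bag of any decomposition, so no decomposition can have width below 3. The upper and lower bounds meet at 3, so that is the treewidth.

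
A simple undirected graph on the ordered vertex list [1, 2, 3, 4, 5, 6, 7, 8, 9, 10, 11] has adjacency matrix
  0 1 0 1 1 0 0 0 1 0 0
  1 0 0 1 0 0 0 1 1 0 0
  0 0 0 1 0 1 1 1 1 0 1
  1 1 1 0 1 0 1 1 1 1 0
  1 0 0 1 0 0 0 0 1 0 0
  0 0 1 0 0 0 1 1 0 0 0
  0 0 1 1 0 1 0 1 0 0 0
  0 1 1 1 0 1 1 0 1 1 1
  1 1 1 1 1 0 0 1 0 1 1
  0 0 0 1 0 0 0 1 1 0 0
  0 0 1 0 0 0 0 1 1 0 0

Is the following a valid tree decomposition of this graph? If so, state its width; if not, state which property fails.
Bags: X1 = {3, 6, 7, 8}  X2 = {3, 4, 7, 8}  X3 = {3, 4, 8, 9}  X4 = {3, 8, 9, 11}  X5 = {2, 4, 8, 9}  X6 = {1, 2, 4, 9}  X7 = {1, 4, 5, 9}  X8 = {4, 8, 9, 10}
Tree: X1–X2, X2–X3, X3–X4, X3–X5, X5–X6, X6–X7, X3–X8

Every vertex of G appears in some bag (union = {1, 2, 3, 4, 5, 6, 7, 8, 9, 10, 11}); every edge is covered by a bag; and for each vertex v the set of bags containing v is connected in the bag tree. The decomposition is therefore valid. The largest bag has 4 vertices, so the width is 3.

Yes; width 3.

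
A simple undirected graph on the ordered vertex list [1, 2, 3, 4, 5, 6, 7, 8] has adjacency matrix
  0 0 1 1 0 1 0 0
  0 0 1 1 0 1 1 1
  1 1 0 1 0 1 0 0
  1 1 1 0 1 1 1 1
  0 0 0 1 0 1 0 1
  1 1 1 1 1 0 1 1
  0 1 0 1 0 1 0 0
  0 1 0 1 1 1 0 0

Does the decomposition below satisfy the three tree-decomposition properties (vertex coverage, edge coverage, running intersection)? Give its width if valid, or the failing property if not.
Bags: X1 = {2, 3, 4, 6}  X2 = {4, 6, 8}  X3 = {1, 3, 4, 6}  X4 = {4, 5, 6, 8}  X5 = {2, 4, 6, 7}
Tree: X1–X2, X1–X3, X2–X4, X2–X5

A tree decomposition must satisfy three properties: every vertex lies in some bag; for every edge, both endpoints lie together in some bag; and for every vertex, the bags containing it form a connected subtree. Here edge (2,8) lies in no bag, so the decomposition is invalid.

No — edge (2,8) lies in no bag.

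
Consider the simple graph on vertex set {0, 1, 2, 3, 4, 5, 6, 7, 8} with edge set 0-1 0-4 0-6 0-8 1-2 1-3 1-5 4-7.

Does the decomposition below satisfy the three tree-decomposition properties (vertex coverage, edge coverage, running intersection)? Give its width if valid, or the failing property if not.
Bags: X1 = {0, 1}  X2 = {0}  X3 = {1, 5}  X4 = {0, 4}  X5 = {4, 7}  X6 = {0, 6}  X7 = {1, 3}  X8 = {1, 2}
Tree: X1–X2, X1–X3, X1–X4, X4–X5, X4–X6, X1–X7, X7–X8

A tree decomposition must satisfy three properties: every vertex lies in some bag; for every edge, both endpoints lie together in some bag; and for every vertex, the bags containing it form a connected subtree. Here vertex 8 appears in no bag, so the decomposition is invalid.

No — vertex 8 appears in no bag.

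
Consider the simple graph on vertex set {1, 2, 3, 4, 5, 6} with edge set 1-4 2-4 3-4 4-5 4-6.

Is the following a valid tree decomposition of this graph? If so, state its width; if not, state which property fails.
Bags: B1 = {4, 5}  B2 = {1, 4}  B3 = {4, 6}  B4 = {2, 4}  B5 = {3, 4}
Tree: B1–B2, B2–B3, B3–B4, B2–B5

Yes; width 1.

Checking the three conditions: (i) the bags cover all of {1, 2, 3, 4, 5, 6}; (ii) for each edge, some bag contains both endpoints; (iii) the bags containing any fixed vertex form a subtree. All hold, so the decomposition is valid with width 2 − 1 = 1.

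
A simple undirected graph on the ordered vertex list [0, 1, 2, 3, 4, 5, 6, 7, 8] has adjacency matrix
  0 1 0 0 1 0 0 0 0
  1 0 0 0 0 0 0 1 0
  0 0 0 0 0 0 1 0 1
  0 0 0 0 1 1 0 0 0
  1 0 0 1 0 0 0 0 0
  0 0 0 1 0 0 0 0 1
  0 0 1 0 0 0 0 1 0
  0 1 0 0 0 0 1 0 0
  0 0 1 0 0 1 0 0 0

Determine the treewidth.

2

A width-2 tree decomposition is:
Bags: B1 = {1, 6, 7}  B2 = {0, 1, 6}  B3 = {0, 4, 6}  B4 = {3, 4, 6}  B5 = {3, 5, 6}  B6 = {5, 6, 8}  B7 = {2, 6, 8}
Tree: B1–B2, B2–B3, B3–B4, B4–B5, B5–B6, B6–B7
Every bag has size at most 3, so the width is 3 − 1 = 2 and tw(G) ≤ 2. For the lower bound, G contains the cycle 6–7–1–0–4–3–5–8–2–6, so G is not a forest; only forests have treewidth ≤ 1, hence tw(G) ≥ 2. Hence tw(G) = 2 exactly.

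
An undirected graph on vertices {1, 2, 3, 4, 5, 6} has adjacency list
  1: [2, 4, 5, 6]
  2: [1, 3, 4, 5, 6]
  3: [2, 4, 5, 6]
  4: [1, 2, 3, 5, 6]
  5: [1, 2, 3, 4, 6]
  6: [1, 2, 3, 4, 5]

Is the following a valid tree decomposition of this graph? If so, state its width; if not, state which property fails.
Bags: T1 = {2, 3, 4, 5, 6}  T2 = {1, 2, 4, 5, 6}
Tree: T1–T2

Every vertex of G appears in some bag (union = {1, 2, 3, 4, 5, 6}); every edge is covered by a bag; and for each vertex v the set of bags containing v is connected in the bag tree. The decomposition is therefore valid. The largest bag has 5 vertices, so the width is 4.

Yes; width 4.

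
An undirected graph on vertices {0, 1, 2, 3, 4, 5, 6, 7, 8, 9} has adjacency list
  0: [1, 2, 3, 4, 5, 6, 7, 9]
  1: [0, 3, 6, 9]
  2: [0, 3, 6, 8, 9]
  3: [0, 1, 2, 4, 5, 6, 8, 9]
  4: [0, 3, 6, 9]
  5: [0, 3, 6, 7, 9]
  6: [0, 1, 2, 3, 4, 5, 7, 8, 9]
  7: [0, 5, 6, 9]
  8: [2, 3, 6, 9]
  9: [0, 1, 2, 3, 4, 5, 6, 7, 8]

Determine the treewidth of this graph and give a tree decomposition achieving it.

Treewidth 4.
Bags: B1 = {0, 2, 3, 6, 9}  B2 = {0, 1, 3, 6, 9}  B3 = {2, 3, 6, 8, 9}  B4 = {0, 3, 5, 6, 9}  B5 = {0, 5, 6, 7, 9}  B6 = {0, 3, 4, 6, 9}
Tree: B1–B2, B1–B3, B2–B4, B4–B5, B4–B6

Every bag has size at most 5, so the width is 5 − 1 = 4 and tw(G) ≤ 4. Conversely, {0, 1, 3, 6, 9} is a clique of size 5, and the vertices of any clique must share a bag in every tree decomposition; so some bag has ≥ 5 vertices and tw(G) ≥ 4. Therefore the treewidth is 4.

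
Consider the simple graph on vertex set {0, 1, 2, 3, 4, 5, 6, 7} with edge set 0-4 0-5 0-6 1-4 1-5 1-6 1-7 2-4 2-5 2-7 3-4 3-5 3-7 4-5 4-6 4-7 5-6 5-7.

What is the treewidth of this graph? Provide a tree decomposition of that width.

Each bag holds 4 vertices, so the decomposition has width 3, which upper-bounds the treewidth. On the other hand G contains the 4-clique {0, 4, 5, 6}. A clique must lie in a single bag of any decomposition, so no decomposition can have width below 3. The upper and lower bounds meet at 3, so that is the treewidth.

Treewidth 3.
One such decomposition:
Bags: B1 = {1, 4, 5, 6}  B2 = {1, 4, 5, 7}  B3 = {2, 4, 5, 7}  B4 = {3, 4, 5, 7}  B5 = {0, 4, 5, 6}
Tree: B1–B2, B2–B3, B2–B4, B1–B5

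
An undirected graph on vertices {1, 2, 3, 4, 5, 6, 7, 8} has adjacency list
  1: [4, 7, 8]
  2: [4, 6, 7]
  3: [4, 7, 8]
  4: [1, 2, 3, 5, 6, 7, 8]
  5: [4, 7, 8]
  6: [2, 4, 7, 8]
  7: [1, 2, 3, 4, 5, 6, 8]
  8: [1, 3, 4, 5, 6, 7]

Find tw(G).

A width-3 tree decomposition is:
Bags: B1 = {4, 6, 7, 8}  B2 = {3, 4, 7, 8}  B3 = {4, 5, 7, 8}  B4 = {2, 4, 6, 7}  B5 = {1, 4, 7, 8}
Tree: B1–B2, B1–B3, B1–B4, B1–B5
Every bag has size at most 4, so the width is 4 − 1 = 3 and tw(G) ≤ 3. Conversely, {1, 4, 7, 8} is a clique of size 4, and the vertices of any clique must share a bag in every tree decomposition; so some bag has ≥ 4 vertices and tw(G) ≥ 3. Hence tw(G) = 3 exactly.

3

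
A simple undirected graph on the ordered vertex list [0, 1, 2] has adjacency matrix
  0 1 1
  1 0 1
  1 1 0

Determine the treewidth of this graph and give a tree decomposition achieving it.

Treewidth 2.
Bags: B1 = {0, 1, 2}
Tree: (single bag)

With just one bag of size 3, the width is 3 − 1 = 2, so tw(G) ≤ 2. On the other hand G contains the 3-clique {0, 1, 2}. A clique must lie in a single bag of any decomposition, so no decomposition can have width below 2. Therefore the treewidth is 2.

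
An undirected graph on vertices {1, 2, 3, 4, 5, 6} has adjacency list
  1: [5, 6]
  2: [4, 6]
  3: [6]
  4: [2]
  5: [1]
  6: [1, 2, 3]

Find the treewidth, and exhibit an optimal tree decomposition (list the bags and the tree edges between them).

Treewidth 1.
Bags: B1 = {3, 6}  B2 = {2, 6}  B3 = {2, 4}  B4 = {1, 6}  B5 = {1, 5}
Tree: B1–B2, B2–B3, B2–B4, B4–B5

Every bag has size at most 2, so the width is 2 − 1 = 1 and tw(G) ≤ 1. Since G has at least one edge (e.g. 3–6), it is not an edgeless graph, so tw(G) ≥ 1. Combining the bounds, tw(G) = 1.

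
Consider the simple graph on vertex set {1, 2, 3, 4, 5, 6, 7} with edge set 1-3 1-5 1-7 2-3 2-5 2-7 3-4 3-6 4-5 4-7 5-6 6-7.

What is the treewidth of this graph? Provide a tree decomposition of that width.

Every bag has size at most 4, so the width is 4 − 1 = 3 and tw(G) ≤ 3. For the lower bound: the 4 vertex sets {2,5}, {4,7}, {3}, {1} are disjoint, each induces a connected subgraph, and every pair is joined by at least one edge of G. Contracting each set to a single vertex therefore yields K_{4} as a minor, and since treewidth is minor-monotone, tw(G) ≥ tw(K_{4}) = 3. Hence tw(G) = 3 exactly.

Treewidth 3.
One optimal decomposition is:
Bags: B1 = {2, 3, 5, 7}  B2 = {3, 4, 5, 7}  B3 = {1, 3, 5, 7}  B4 = {3, 5, 6, 7}
Tree: B1–B2, B2–B3, B3–B4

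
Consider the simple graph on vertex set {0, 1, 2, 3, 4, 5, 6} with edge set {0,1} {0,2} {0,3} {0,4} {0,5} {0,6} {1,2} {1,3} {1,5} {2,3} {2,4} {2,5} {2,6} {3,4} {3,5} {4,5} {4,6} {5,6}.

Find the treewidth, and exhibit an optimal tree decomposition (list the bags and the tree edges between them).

Treewidth 4.
One such decomposition:
Bags: B1 = {0, 2, 4, 5, 6}  B2 = {0, 2, 3, 4, 5}  B3 = {0, 1, 2, 3, 5}
Tree: B1–B2, B2–B3

Every bag has size at most 5, so the width is 5 − 1 = 4 and tw(G) ≤ 4. For the lower bound, the 5 vertices {0, 1, 2, 3, 5} are pairwise adjacent, and any tree decomposition puts a clique entirely inside one bag — forcing width ≥ 4. Hence tw(G) = 4 exactly.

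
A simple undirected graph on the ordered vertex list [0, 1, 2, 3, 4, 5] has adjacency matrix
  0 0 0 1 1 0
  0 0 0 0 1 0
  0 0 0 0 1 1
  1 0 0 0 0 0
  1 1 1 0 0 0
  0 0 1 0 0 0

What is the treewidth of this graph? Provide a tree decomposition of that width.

The largest bag has 2 vertices, giving width 1; this decomposition certifies tw(G) ≤ 1. G has an edge, so its treewidth is at least 1. The upper and lower bounds meet at 1, so that is the treewidth.

Treewidth 1.
One optimal decomposition is:
Bags: B1 = {2, 4}  B2 = {0, 4}  B3 = {0, 3}  B4 = {2, 5}  B5 = {1, 4}
Tree: B1–B2, B2–B3, B1–B4, B1–B5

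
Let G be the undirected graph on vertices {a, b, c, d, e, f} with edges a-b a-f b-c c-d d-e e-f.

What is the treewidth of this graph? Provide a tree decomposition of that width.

Treewidth 2.
One such decomposition:
Bags: B1 = {b, c, d}  B2 = {a, b, d}  B3 = {a, d, f}  B4 = {d, e, f}
Tree: B1–B2, B2–B3, B3–B4

The largest bag has 3 vertices, giving width 2; this decomposition certifies tw(G) ≤ 2. The edges d–c–b–a–f–e–d form a cycle, so G is not a tree and its treewidth is at least 2. Hence tw(G) = 2 exactly.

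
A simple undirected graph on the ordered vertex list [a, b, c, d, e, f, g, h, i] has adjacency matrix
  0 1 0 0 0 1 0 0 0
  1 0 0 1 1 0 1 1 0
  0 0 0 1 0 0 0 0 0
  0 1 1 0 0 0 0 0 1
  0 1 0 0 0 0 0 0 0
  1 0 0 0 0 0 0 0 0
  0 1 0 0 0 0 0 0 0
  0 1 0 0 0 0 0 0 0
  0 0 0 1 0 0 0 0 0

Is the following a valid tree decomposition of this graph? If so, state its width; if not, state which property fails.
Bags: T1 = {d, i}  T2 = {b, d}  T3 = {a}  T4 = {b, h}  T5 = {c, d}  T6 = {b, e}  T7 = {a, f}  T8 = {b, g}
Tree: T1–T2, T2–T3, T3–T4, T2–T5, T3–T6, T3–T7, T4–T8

A tree decomposition must satisfy three properties: every vertex lies in some bag; for every edge, both endpoints lie together in some bag; and for every vertex, the bags containing it form a connected subtree. Here edge (b,a) lies in no bag, so the decomposition is invalid.

No — edge (b,a) lies in no bag.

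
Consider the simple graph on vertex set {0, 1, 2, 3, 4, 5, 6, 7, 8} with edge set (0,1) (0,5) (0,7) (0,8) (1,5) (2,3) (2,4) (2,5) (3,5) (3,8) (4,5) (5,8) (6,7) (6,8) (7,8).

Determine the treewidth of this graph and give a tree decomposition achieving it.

Treewidth 2.
One optimal decomposition is:
Bags: B1 = {3, 5, 8}  B2 = {0, 5, 8}  B3 = {2, 3, 5}  B4 = {0, 1, 5}  B5 = {0, 7, 8}  B6 = {6, 7, 8}  B7 = {2, 4, 5}
Tree: B1–B2, B1–B3, B2–B4, B2–B5, B5–B6, B3–B7

Every bag has size at most 3, so the width is 3 − 1 = 2 and tw(G) ≤ 2. On the other hand G contains the 3-clique {0, 5, 8}. A clique must lie in a single bag of any decomposition, so no decomposition can have width below 2. Hence tw(G) = 2 exactly.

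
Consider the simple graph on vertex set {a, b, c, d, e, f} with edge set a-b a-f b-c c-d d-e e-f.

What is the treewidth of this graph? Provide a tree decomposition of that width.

Every bag has size at most 3, so the width is 3 − 1 = 2 and tw(G) ≤ 2. The edges f–a–b–c–d–e–f form a cycle, so G is not a tree and its treewidth is at least 2. Hence tw(G) = 2 exactly.

Treewidth 2.
Bags: B1 = {a, b, f}  B2 = {b, c, f}  B3 = {c, d, f}  B4 = {d, e, f}
Tree: B1–B2, B2–B3, B3–B4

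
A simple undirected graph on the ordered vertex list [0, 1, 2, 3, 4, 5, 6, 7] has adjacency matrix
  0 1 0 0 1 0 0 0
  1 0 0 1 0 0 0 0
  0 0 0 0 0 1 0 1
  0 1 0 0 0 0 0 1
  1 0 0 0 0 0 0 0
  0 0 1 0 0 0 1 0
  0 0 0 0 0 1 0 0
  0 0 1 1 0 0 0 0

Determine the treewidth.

1

A width-1 tree decomposition is:
Bags: B1 = {5, 6}  B2 = {2, 5}  B3 = {2, 7}  B4 = {3, 7}  B5 = {1, 3}  B6 = {0, 1}  B7 = {0, 4}
Tree: B1–B2, B2–B3, B3–B4, B4–B5, B5–B6, B6–B7
Every bag has size at most 2, so the width is 2 − 1 = 1 and tw(G) ≤ 1. Any graph with an edge has treewidth ≥ 1, and G has the edge 6–5. Therefore the treewidth is 1.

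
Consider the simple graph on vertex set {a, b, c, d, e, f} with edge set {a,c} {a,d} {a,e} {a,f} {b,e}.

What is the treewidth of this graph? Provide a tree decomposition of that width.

Treewidth 1.
One optimal decomposition is:
Bags: B1 = {a, f}  B2 = {a, e}  B3 = {b, e}  B4 = {a, c}  B5 = {a, d}
Tree: B1–B2, B2–B3, B1–B4, B1–B5

The largest bag has 2 vertices, giving width 1; this decomposition certifies tw(G) ≤ 1. Since G has at least one edge (e.g. f–a), it is not an edgeless graph, so tw(G) ≥ 1. Combining the bounds, tw(G) = 1.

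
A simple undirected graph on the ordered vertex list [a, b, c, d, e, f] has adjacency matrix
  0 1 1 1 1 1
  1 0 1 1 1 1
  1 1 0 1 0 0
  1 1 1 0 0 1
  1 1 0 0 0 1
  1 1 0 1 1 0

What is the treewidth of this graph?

A width-3 tree decomposition is:
Bags: B1 = {a, b, d, f}  B2 = {a, b, c, d}  B3 = {a, b, e, f}
Tree: B1–B2, B1–B3
Every bag has size at most 4, so the width is 4 − 1 = 3 and tw(G) ≤ 3. On the other hand G contains the 4-clique {a, b, c, d}. A clique must lie in a single bag of any decomposition, so no decomposition can have width below 3. Combining the bounds, tw(G) = 3.

3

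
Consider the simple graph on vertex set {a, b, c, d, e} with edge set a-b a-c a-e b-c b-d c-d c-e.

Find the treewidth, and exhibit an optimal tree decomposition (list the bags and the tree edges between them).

The largest bag has 3 vertices, giving width 2; this decomposition certifies tw(G) ≤ 2. Conversely, {b, c, d} is a clique of size 3, and the vertices of any clique must share a bag in every tree decomposition; so some bag has ≥ 3 vertices and tw(G) ≥ 2. Combining the bounds, tw(G) = 2.

Treewidth 2.
One optimal decomposition is:
Bags: B1 = {a, b, c}  B2 = {a, c, e}  B3 = {b, c, d}
Tree: B1–B2, B1–B3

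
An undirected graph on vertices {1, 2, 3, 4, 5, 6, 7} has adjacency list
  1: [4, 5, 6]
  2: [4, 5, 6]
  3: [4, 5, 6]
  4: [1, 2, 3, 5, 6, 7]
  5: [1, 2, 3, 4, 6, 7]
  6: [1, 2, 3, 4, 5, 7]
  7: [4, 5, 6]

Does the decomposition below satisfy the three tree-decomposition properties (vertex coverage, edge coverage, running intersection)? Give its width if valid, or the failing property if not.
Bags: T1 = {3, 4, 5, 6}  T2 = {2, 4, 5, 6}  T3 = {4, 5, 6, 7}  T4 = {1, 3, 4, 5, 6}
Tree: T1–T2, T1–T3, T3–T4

No — bags containing vertex 3 are not connected in the tree.

A tree decomposition must satisfy three properties: every vertex lies in some bag; for every edge, both endpoints lie together in some bag; and for every vertex, the bags containing it form a connected subtree. Here bags containing vertex 3 are not connected in the tree, so the decomposition is invalid.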